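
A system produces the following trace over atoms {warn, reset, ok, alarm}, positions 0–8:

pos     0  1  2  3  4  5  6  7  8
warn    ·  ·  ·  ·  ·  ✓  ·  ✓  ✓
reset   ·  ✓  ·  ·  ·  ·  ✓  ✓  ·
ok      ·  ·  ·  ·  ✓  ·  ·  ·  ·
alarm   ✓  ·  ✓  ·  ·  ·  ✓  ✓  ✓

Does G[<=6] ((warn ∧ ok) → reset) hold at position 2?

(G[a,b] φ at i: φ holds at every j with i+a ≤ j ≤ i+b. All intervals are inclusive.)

Yes

Check ((warn ∧ ok) → reset) at every j in [2,8]:
  j=2: antecedent false → ✓
  j=3: antecedent false → ✓
  j=4: antecedent false → ✓
  j=5: antecedent false → ✓
  j=6: antecedent false → ✓
  j=7: antecedent false → ✓
  j=8: antecedent false → ✓
All positions satisfy it → formula holds.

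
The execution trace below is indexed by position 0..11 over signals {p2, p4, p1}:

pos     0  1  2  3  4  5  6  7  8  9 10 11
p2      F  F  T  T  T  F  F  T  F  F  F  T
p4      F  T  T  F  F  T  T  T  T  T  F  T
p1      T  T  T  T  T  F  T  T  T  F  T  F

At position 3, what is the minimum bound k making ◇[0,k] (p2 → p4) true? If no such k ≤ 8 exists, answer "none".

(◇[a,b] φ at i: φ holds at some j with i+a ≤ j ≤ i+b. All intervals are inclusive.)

2

Scan j = 3,4,… for (p2 → p4):
  j=3: fails
  j=4: fails
  j=5: holds
First hit at j=5, so smallest k = 5-3 = 2.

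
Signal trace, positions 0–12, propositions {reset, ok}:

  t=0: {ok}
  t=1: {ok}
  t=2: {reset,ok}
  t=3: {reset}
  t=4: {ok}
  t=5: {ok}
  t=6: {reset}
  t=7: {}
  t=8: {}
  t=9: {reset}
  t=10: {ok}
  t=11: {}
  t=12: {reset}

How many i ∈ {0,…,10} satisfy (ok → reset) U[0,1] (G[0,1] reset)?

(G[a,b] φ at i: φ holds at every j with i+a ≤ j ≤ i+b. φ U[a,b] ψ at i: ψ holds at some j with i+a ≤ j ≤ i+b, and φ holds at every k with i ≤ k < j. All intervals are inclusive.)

1

Evaluate at each i in [0,10]:
  i=0: ✗ (no rhs in [0,1])
  i=1: ✗ (lhs fails at k=1 before rhs at j=2)
  i=2: ✓ (rhs at j=2)
  i=3: ✗ (no rhs in [3,4])
  i=4: ✗ (no rhs in [4,5])
  i=5: ✗ (no rhs in [5,6])
  i=6: ✗ (no rhs in [6,7])
  i=7: ✗ (no rhs in [7,8])
  i=8: ✗ (no rhs in [8,9])
  i=9: ✗ (no rhs in [9,10])
  i=10: ✗ (no rhs in [10,11])
Positions where it holds: {2} → 1.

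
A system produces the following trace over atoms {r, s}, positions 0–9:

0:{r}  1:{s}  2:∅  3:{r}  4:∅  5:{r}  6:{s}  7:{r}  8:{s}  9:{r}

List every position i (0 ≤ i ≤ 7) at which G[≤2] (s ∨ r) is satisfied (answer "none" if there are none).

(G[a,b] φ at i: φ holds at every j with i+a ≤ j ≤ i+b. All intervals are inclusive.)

5, 6, 7

Evaluate at each i in [0,7]:
  i=0: ✗ (fails at j=2)
  i=1: ✗ (fails at j=2)
  i=2: ✗ (fails at j=2)
  i=3: ✗ (fails at j=4)
  i=4: ✗ (fails at j=4)
  i=5: ✓ (all of [5,7])
  i=6: ✓ (all of [6,8])
  i=7: ✓ (all of [7,9])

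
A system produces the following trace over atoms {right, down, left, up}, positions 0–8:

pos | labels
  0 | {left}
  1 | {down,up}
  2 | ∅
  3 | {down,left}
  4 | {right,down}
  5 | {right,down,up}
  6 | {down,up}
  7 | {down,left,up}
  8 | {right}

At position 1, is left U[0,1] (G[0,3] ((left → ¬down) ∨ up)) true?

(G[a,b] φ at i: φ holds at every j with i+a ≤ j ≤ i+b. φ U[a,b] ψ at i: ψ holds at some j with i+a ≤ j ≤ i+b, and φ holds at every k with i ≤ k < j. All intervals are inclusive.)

Does not hold

Need some j in [1,2] with G[0,3] ((left → ¬down) ∨ up), and left at every k in [1,j-1].
  j=1: G[0,3] ((left → ¬down) ∨ up) — fails at 3.
  j=2: G[0,3] ((left → ¬down) ∨ up) — fails at 3.
No j in the window works → until fails.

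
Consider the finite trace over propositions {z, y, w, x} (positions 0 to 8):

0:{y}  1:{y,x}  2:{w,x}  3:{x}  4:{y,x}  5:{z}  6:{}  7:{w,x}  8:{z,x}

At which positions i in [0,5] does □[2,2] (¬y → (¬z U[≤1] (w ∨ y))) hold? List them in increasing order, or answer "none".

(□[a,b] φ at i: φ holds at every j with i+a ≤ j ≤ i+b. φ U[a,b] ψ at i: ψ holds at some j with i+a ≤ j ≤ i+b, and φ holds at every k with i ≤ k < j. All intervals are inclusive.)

0, 1, 2, 4, 5

Evaluate at each i in [0,5]:
  i=0: ✓ (all of [2,2])
  i=1: ✓ (all of [3,3])
  i=2: ✓ (all of [4,4])
  i=3: ✗ (fails at j=5)
  i=4: ✓ (all of [6,6])
  i=5: ✓ (all of [7,7])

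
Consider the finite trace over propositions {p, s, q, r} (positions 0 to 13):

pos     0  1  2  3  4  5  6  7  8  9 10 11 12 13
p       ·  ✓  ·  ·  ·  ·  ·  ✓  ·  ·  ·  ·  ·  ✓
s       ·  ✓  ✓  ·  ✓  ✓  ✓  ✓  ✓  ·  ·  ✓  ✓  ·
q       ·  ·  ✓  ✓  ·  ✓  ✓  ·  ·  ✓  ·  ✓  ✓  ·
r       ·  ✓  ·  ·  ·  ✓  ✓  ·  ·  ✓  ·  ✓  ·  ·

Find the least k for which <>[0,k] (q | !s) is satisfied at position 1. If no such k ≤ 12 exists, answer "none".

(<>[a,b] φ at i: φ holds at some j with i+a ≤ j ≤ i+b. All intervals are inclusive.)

Scan j = 1,2,… for (q | !s):
  j=1: fails
  j=2: holds
First hit at j=2, so smallest k = 2-1 = 1.

1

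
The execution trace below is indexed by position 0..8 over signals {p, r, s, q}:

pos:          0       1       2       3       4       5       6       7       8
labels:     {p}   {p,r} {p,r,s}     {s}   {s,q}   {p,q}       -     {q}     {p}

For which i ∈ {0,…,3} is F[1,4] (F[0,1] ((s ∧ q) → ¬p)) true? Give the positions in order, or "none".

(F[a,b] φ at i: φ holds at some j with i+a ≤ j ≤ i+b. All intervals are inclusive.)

0, 1, 2, 3

Evaluate at each i in [0,3]:
  i=0: ✓ (witness j=1)
  i=1: ✓ (witness j=2)
  i=2: ✓ (witness j=3)
  i=3: ✓ (witness j=4)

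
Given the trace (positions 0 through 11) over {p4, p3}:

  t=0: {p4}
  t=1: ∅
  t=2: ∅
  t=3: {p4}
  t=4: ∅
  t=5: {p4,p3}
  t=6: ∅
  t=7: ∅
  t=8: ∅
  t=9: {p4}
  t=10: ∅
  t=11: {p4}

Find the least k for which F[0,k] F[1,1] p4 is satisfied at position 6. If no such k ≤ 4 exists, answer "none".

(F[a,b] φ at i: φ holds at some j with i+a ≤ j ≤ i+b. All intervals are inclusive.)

Scan j = 6,7,… for F[1,1] p4:
  j=6: fails
  j=7: fails
  j=8: holds
First hit at j=8, so smallest k = 8-6 = 2.

2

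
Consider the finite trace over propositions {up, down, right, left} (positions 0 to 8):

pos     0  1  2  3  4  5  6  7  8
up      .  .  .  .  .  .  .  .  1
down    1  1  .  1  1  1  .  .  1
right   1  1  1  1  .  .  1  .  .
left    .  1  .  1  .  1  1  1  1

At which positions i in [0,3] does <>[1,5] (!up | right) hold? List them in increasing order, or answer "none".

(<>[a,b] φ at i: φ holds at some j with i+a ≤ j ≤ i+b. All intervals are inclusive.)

Evaluate at each i in [0,3]:
  i=0: ✓ (witness j=1)
  i=1: ✓ (witness j=2)
  i=2: ✓ (witness j=3)
  i=3: ✓ (witness j=4)

0, 1, 2, 3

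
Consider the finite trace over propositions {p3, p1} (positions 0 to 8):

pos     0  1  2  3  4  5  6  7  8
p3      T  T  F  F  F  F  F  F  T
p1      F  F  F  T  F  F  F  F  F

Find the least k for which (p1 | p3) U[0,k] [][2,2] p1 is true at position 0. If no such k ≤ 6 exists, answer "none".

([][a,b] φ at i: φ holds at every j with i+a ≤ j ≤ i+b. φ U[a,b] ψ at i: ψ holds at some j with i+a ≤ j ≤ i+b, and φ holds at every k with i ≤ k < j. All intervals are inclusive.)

Need earliest j ≥ 0 with [][2,2] p1, and (p1 | p3) at every k in [0,j-1].
  j=0: rhs fails.
  j=1: rhs holds; lhs holds on [0,0]. k = 1.

1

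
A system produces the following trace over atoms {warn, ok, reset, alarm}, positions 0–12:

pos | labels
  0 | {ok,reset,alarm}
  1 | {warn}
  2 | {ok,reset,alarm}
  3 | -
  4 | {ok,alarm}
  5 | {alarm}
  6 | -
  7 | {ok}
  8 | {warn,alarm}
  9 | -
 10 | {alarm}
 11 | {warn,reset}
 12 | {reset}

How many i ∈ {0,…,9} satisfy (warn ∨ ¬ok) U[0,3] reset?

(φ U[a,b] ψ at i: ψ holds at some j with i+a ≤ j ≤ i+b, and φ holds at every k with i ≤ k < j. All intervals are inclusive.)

Evaluate at each i in [0,9]:
  i=0: ✓ (rhs at j=0)
  i=1: ✓ (rhs at j=2; lhs holds on [1,1])
  i=2: ✓ (rhs at j=2)
  i=3: ✗ (no rhs in [3,6])
  i=4: ✗ (no rhs in [4,7])
  i=5: ✗ (no rhs in [5,8])
  i=6: ✗ (no rhs in [6,9])
  i=7: ✗ (no rhs in [7,10])
  i=8: ✓ (rhs at j=11; lhs holds on [8,10])
  i=9: ✓ (rhs at j=11; lhs holds on [9,10])
Positions where it holds: {0, 1, 2, 8, 9} → 5.

5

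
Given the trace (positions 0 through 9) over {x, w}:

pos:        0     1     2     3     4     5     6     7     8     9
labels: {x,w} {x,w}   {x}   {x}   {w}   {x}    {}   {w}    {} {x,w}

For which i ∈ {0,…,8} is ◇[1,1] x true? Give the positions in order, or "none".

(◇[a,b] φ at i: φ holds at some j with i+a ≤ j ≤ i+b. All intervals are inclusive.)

0, 1, 2, 4, 8

Evaluate at each i in [0,8]:
  i=0: ✓ (witness j=1)
  i=1: ✓ (witness j=2)
  i=2: ✓ (witness j=3)
  i=3: ✗ (none in [4,4])
  i=4: ✓ (witness j=5)
  i=5: ✗ (none in [6,6])
  i=6: ✗ (none in [7,7])
  i=7: ✗ (none in [8,8])
  i=8: ✓ (witness j=9)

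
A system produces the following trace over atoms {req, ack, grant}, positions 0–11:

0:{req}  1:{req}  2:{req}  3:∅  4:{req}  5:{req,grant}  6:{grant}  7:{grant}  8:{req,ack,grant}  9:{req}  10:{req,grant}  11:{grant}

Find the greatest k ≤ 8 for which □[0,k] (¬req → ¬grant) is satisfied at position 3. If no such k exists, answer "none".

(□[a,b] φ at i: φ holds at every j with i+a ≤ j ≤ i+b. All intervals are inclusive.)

(¬req → ¬grant) must hold from j=3 onward; find where it first fails.
  j=3: holds
  j=4: holds
  j=5: holds
  j=6: fails
Holds on [3,5], so largest k = 2.

2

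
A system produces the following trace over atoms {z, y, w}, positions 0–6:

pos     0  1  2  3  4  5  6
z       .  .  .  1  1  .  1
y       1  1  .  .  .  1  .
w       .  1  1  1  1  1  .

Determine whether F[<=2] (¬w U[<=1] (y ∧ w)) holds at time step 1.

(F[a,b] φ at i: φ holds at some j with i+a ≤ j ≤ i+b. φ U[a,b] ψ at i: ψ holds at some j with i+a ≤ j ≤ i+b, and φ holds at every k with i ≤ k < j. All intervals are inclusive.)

Check (¬w U[<=1] (y ∧ w)) at each j in [1,3]:
  j=1: holds
  j=2: fails
  j=3: fails
Found at j=1 → formula holds.

Holds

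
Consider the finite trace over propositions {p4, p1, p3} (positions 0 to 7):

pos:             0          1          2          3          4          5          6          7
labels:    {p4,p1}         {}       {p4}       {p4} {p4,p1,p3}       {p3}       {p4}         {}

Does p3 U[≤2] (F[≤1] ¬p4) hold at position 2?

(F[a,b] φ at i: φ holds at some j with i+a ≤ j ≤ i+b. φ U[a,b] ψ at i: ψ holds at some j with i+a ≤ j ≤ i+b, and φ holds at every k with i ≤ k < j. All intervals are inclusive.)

Need some j in [2,4] with F[≤1] ¬p4, and p3 at every k in [2,j-1].
  j=2: F[≤1] ¬p4 — fails (none in [2,3]).
  j=3: F[≤1] ¬p4 — fails (none in [3,4]).
  j=4: F[≤1] ¬p4 holds, but p3 fails at k=2 → not this j.
No j in the window works → until fails.

False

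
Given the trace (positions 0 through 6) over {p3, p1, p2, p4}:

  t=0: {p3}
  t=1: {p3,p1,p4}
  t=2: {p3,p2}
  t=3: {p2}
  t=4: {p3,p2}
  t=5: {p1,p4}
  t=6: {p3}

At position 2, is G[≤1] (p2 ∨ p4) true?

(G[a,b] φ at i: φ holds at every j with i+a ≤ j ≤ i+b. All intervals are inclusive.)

Check (p2 ∨ p4) at every j in [2,3]:
  j=2: true
  j=3: true
All positions satisfy it → formula holds.

True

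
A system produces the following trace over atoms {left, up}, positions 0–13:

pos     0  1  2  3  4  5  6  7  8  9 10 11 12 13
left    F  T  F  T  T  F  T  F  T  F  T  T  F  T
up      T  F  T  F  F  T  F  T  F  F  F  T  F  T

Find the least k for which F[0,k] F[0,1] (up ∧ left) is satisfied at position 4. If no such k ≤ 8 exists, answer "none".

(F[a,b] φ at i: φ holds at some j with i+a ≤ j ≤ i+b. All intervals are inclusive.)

6

Scan j = 4,5,… for F[0,1] (up ∧ left):
  j=4: fails
  j=5: fails
  j=6: fails
  j=7: fails
  j=8: fails
  j=9: fails
  j=10: holds
First hit at j=10, so smallest k = 10-4 = 6.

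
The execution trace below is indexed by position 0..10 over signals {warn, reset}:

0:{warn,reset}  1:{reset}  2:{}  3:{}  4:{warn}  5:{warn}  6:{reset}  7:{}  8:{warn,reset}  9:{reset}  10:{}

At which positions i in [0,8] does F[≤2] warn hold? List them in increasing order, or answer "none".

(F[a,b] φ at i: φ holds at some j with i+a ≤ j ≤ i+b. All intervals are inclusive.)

0, 2, 3, 4, 5, 6, 7, 8

Evaluate at each i in [0,8]:
  i=0: ✓ (witness j=0)
  i=1: ✗ (none in [1,3])
  i=2: ✓ (witness j=4)
  i=3: ✓ (witness j=4)
  i=4: ✓ (witness j=4)
  i=5: ✓ (witness j=5)
  i=6: ✓ (witness j=8)
  i=7: ✓ (witness j=8)
  i=8: ✓ (witness j=8)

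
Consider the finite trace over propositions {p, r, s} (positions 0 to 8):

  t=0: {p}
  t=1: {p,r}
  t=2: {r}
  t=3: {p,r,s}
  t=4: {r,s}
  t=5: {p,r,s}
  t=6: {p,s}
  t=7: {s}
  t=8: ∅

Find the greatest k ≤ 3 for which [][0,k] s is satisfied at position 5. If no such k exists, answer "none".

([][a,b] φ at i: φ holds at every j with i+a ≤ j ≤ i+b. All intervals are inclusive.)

2

s must hold from j=5 onward; find where it first fails.
  j=5: holds
  j=6: holds
  j=7: holds
  j=8: fails
Holds on [5,7], so largest k = 2.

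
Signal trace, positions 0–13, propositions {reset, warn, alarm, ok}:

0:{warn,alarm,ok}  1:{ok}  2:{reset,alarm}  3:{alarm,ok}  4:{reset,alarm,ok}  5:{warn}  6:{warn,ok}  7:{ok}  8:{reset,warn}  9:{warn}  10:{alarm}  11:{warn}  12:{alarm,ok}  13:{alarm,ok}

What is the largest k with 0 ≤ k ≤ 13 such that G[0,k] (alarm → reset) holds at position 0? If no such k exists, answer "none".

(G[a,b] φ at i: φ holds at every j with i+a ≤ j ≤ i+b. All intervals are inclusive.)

(alarm → reset) must hold from j=0 onward; find where it first fails.
  j=0: fails → no k works.

none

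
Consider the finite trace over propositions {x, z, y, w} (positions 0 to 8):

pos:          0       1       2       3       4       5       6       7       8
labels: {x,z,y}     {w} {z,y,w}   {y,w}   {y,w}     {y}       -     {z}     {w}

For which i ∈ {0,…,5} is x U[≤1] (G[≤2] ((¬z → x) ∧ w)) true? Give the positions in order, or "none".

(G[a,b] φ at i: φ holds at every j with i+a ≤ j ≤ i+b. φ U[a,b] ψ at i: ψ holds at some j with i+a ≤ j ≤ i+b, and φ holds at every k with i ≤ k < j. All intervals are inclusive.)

Evaluate at each i in [0,5]:
  i=0: ✗ (no rhs in [0,1])
  i=1: ✗ (no rhs in [1,2])
  i=2: ✗ (no rhs in [2,3])
  i=3: ✗ (no rhs in [3,4])
  i=4: ✗ (no rhs in [4,5])
  i=5: ✗ (no rhs in [5,6])

none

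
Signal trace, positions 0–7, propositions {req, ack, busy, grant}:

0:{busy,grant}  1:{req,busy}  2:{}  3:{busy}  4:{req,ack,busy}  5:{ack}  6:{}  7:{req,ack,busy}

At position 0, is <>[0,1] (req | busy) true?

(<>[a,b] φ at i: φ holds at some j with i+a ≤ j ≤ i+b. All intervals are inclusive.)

Holds

Check (req | busy) at each j in [0,1]:
  j=0: true
  j=1: true
Found at j=0 → formula holds.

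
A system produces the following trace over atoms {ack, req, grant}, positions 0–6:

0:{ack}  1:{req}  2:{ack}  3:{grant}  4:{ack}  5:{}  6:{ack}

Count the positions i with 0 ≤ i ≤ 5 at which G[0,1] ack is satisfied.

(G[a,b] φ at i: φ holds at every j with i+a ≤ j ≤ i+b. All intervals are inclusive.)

Evaluate at each i in [0,5]:
  i=0: ✗ (fails at j=1)
  i=1: ✗ (fails at j=1)
  i=2: ✗ (fails at j=3)
  i=3: ✗ (fails at j=3)
  i=4: ✗ (fails at j=5)
  i=5: ✗ (fails at j=5)
Positions where it holds: {} → 0.

0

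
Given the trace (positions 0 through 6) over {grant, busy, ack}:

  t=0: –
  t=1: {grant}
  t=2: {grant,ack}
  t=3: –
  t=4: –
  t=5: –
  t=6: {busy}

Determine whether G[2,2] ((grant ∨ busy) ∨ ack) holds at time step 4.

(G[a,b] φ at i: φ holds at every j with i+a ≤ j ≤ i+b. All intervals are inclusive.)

Check ((grant ∨ busy) ∨ ack) at every j in [6,6]:
  j=6: true
All positions satisfy it → formula holds.

Yes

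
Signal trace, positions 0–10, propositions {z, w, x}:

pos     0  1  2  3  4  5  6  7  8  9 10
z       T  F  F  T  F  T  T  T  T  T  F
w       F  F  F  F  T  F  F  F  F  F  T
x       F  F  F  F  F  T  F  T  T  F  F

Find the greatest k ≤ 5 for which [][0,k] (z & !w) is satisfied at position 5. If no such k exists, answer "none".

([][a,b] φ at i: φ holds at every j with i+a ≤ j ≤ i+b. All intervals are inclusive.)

(z & !w) must hold from j=5 onward; find where it first fails.
  j=5: holds
  j=6: holds
  j=7: holds
  j=8: holds
  j=9: holds
  j=10: fails
Holds on [5,9], so largest k = 4.

4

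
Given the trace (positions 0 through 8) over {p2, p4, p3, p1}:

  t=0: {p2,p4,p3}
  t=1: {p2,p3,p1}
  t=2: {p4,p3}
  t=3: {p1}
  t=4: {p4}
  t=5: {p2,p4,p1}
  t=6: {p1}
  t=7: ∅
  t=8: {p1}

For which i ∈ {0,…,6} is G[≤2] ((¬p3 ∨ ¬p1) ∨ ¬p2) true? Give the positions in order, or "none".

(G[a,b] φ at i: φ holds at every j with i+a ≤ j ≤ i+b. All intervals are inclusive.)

Evaluate at each i in [0,6]:
  i=0: ✗ (fails at j=1)
  i=1: ✗ (fails at j=1)
  i=2: ✓ (all of [2,4])
  i=3: ✓ (all of [3,5])
  i=4: ✓ (all of [4,6])
  i=5: ✓ (all of [5,7])
  i=6: ✓ (all of [6,8])

2, 3, 4, 5, 6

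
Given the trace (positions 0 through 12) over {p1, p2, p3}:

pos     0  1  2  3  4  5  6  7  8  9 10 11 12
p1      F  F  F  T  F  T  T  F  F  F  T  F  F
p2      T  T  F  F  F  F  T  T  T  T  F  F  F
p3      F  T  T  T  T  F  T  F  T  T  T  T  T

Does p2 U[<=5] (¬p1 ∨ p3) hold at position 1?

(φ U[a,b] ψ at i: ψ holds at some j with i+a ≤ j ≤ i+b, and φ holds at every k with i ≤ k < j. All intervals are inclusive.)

Need some j in [1,6] with (¬p1 ∨ p3), and p2 at every k in [1,j-1].
  j=1: (¬p1 ∨ p3) holds; no prefix to check → satisfied.

Holds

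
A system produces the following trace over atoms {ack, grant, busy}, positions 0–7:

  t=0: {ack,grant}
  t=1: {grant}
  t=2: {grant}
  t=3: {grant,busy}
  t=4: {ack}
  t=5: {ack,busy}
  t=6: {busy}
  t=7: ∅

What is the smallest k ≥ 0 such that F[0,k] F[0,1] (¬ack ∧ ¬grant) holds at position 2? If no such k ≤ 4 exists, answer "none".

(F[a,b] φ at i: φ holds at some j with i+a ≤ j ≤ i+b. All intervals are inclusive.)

3

Scan j = 2,3,… for F[0,1] (¬ack ∧ ¬grant):
  j=2: fails
  j=3: fails
  j=4: fails
  j=5: holds
First hit at j=5, so smallest k = 5-2 = 3.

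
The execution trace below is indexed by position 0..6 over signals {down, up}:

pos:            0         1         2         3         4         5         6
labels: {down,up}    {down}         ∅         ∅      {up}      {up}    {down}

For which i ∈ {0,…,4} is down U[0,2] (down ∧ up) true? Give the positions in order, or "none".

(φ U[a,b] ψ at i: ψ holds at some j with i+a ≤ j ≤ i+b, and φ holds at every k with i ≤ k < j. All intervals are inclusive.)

Evaluate at each i in [0,4]:
  i=0: ✓ (rhs at j=0)
  i=1: ✗ (no rhs in [1,3])
  i=2: ✗ (no rhs in [2,4])
  i=3: ✗ (no rhs in [3,5])
  i=4: ✗ (no rhs in [4,6])

0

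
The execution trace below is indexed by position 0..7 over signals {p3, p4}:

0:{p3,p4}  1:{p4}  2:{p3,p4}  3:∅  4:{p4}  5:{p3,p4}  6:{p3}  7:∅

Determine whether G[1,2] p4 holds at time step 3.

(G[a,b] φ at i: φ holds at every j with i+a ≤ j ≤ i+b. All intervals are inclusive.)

Holds

Check p4 at every j in [4,5]:
  j=4: true
  j=5: true
All positions satisfy it → formula holds.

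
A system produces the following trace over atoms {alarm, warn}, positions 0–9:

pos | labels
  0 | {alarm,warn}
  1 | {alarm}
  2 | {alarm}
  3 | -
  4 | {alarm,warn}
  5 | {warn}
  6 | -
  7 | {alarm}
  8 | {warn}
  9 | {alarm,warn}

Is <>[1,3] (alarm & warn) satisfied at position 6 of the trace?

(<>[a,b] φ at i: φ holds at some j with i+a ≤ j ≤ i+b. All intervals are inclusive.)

Check (alarm & warn) at each j in [7,9]:
  j=7: false
  j=8: false
  j=9: true
Found at j=9 → formula holds.

Yes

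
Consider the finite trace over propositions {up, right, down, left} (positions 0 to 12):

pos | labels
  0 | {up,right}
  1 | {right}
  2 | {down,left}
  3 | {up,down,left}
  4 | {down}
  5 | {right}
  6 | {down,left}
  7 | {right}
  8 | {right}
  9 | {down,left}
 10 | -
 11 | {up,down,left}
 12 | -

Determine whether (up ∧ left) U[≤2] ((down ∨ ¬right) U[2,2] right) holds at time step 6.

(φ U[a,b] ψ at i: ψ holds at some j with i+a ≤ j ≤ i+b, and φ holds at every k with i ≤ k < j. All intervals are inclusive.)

Need some j in [6,8] with ((down ∨ ¬right) U[2,2] right), and (up ∧ left) at every k in [6,j-1].
  j=6: ((down ∨ ¬right) U[2,2] right) — fails.
  j=7: ((down ∨ ¬right) U[2,2] right) — fails.
  j=8: ((down ∨ ¬right) U[2,2] right) — fails.
No j in the window works → until fails.

No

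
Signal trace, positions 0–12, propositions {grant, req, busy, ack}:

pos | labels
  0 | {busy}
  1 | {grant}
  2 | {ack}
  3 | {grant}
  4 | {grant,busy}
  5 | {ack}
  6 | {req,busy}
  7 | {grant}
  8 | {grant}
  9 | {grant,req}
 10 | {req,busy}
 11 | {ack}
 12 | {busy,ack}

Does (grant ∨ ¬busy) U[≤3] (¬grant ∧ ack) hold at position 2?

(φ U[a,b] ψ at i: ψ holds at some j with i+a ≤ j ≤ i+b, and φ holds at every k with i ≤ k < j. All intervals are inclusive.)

Holds

Need some j in [2,5] with (¬grant ∧ ack), and (grant ∨ ¬busy) at every k in [2,j-1].
  j=2: (¬grant ∧ ack) holds; no prefix to check → satisfied.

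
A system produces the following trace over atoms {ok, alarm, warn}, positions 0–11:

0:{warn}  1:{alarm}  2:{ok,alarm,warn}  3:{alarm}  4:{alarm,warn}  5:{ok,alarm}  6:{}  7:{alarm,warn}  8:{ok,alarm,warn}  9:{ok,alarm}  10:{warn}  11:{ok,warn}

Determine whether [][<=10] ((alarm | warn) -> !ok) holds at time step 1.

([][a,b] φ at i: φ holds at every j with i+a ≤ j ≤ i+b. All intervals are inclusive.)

Check ((alarm | warn) -> !ok) at every j in [1,11]:
  j=1: antecedent true; consequent true → ✓
  j=2: antecedent true; consequent false → ✗
  j=3: antecedent true; consequent true → ✓
  j=4: antecedent true; consequent true → ✓
  j=5: antecedent true; consequent false → ✗
  j=6: antecedent false → ✓
  j=7: antecedent true; consequent true → ✓
  j=8: antecedent true; consequent false → ✗
  j=9: antecedent true; consequent false → ✗
  j=10: antecedent true; consequent true → ✓
  j=11: antecedent true; consequent false → ✗
Fails at j=2 → formula fails.

No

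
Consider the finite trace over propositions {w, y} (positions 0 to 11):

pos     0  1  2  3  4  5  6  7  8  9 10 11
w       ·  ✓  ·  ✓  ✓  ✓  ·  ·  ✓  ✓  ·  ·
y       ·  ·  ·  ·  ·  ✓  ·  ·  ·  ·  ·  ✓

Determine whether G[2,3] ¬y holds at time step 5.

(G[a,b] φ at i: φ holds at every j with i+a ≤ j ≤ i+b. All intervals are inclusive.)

True

Check ¬y at every j in [7,8]:
  j=7: true
  j=8: true
All positions satisfy it → formula holds.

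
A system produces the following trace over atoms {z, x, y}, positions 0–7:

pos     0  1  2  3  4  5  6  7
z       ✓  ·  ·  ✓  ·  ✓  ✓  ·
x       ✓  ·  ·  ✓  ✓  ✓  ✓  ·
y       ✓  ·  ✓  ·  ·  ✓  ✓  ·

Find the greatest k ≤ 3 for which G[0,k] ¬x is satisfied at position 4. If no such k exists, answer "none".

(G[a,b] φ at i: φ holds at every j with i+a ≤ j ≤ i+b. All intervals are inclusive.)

¬x must hold from j=4 onward; find where it first fails.
  j=4: fails → no k works.

none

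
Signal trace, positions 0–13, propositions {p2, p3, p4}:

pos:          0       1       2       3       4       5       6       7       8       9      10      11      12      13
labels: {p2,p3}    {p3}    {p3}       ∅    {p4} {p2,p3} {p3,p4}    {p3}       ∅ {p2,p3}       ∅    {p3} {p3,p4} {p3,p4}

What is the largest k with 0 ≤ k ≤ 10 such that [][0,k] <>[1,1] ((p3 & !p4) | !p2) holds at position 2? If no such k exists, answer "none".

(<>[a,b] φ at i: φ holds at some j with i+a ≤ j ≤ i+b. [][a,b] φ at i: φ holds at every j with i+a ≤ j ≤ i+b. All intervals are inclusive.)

<>[1,1] ((p3 & !p4) | !p2) must hold from j=2 onward; find where it first fails.
  j=2: holds
  j=3: holds
  j=4: holds
  j=5: holds
  j=6: holds
  j=7: holds
  j=8: holds
  j=9: holds
  j=10: holds
  j=11: holds
  j=12: holds
Holds through j=12; largest k = 10.

10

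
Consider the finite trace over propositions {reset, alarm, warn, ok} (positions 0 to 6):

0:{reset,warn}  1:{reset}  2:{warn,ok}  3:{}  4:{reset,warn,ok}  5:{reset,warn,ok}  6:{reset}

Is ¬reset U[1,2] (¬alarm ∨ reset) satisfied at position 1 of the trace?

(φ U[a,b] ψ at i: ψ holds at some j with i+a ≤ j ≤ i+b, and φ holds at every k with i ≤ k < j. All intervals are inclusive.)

False

Need some j in [2,3] with (¬alarm ∨ reset), and ¬reset at every k in [1,j-1].
  j=2: (¬alarm ∨ reset) holds, but ¬reset fails at k=1 → not this j.
  j=3: (¬alarm ∨ reset) holds, but ¬reset fails at k=1 → not this j.
No j in the window works → until fails.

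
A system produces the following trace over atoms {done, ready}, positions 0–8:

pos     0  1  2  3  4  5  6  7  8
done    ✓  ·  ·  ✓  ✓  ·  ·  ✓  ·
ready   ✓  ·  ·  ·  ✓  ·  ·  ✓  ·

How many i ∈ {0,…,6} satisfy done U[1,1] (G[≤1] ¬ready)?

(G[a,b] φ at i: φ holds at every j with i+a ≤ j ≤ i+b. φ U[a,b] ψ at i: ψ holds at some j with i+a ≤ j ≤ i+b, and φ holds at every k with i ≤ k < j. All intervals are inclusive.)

Evaluate at each i in [0,6]:
  i=0: ✓ (rhs at j=1; lhs holds on [0,0])
  i=1: ✗ (lhs fails at k=1 before rhs at j=2)
  i=2: ✗ (no rhs in [3,3])
  i=3: ✗ (no rhs in [4,4])
  i=4: ✓ (rhs at j=5; lhs holds on [4,4])
  i=5: ✗ (no rhs in [6,6])
  i=6: ✗ (no rhs in [7,7])
Positions where it holds: {0, 4} → 2.

2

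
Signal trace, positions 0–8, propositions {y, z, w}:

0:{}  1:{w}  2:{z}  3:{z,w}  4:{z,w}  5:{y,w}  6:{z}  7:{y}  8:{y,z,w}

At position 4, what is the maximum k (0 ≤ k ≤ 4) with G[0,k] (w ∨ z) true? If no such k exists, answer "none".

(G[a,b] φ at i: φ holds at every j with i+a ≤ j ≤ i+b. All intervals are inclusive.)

(w ∨ z) must hold from j=4 onward; find where it first fails.
  j=4: holds
  j=5: holds
  j=6: holds
  j=7: fails
Holds on [4,6], so largest k = 2.

2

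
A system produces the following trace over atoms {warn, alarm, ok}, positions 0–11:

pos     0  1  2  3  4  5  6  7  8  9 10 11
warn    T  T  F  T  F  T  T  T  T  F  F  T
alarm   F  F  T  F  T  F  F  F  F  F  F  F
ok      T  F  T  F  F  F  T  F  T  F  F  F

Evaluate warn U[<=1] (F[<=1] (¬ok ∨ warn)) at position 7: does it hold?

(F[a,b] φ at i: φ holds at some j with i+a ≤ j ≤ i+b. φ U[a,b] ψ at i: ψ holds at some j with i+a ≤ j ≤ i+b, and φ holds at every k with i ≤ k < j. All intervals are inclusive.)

True

Need some j in [7,8] with F[<=1] (¬ok ∨ warn), and warn at every k in [7,j-1].
  j=7: F[<=1] (¬ok ∨ warn) holds; no prefix to check → satisfied.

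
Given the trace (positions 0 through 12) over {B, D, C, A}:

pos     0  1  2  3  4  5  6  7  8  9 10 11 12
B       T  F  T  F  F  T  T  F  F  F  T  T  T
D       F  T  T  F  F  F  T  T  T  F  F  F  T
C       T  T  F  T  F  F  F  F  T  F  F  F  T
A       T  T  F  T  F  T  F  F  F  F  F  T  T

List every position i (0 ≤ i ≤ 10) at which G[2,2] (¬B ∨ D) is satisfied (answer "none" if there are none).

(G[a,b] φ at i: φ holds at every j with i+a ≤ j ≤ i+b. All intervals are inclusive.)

0, 1, 2, 4, 5, 6, 7, 10

Evaluate at each i in [0,10]:
  i=0: ✓ (all of [2,2])
  i=1: ✓ (all of [3,3])
  i=2: ✓ (all of [4,4])
  i=3: ✗ (fails at j=5)
  i=4: ✓ (all of [6,6])
  i=5: ✓ (all of [7,7])
  i=6: ✓ (all of [8,8])
  i=7: ✓ (all of [9,9])
  i=8: ✗ (fails at j=10)
  i=9: ✗ (fails at j=11)
  i=10: ✓ (all of [12,12])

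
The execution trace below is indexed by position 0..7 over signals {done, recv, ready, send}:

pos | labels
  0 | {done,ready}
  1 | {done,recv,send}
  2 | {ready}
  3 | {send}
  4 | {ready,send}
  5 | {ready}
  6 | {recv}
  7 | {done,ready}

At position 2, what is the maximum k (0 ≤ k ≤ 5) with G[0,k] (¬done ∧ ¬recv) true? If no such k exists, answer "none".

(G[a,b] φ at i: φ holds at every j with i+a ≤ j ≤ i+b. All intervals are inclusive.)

3

(¬done ∧ ¬recv) must hold from j=2 onward; find where it first fails.
  j=2: holds
  j=3: holds
  j=4: holds
  j=5: holds
  j=6: fails
Holds on [2,5], so largest k = 3.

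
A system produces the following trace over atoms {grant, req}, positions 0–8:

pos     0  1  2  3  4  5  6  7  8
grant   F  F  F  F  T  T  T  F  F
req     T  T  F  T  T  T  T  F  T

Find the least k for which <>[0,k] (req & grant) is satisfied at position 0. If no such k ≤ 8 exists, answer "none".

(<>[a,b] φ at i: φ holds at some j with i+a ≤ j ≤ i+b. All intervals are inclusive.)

4

Scan j = 0,1,… for (req & grant):
  j=0: fails
  j=1: fails
  j=2: fails
  j=3: fails
  j=4: holds
First hit at j=4, so smallest k = 4-0 = 4.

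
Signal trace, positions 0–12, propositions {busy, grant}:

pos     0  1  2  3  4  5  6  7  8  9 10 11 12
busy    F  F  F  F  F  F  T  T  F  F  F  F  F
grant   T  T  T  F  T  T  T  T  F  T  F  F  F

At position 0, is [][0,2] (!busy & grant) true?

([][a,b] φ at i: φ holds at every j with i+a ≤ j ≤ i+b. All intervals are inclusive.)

Check (!busy & grant) at every j in [0,2]:
  j=0: true
  j=1: true
  j=2: true
All positions satisfy it → formula holds.

True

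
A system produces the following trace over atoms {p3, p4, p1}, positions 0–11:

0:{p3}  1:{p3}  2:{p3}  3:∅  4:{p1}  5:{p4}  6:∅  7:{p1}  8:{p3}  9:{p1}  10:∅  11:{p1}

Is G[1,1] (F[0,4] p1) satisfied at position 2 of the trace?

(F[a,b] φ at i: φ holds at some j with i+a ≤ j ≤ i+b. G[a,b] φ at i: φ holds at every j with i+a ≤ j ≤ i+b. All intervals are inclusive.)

Check F[0,4] p1 at every j in [3,3]:
  j=3: holds (witness at 4)
All positions satisfy it → formula holds.

Holds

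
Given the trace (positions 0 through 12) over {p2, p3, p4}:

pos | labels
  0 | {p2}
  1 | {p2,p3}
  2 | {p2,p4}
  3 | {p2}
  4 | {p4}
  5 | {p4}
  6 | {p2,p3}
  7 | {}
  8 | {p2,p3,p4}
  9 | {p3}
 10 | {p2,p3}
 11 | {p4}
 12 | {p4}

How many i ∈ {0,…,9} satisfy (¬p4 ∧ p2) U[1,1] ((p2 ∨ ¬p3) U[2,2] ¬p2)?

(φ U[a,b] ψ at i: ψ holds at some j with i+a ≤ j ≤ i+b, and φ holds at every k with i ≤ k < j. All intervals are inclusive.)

Evaluate at each i in [0,9]:
  i=0: ✗ (no rhs in [1,1])
  i=1: ✓ (rhs at j=2; lhs holds on [1,1])
  i=2: ✗ (lhs fails at k=2 before rhs at j=3)
  i=3: ✗ (no rhs in [4,4])
  i=4: ✗ (lhs fails at k=4 before rhs at j=5)
  i=5: ✗ (no rhs in [6,6])
  i=6: ✓ (rhs at j=7; lhs holds on [6,6])
  i=7: ✗ (no rhs in [8,8])
  i=8: ✗ (no rhs in [9,9])
  i=9: ✗ (lhs fails at k=9 before rhs at j=10)
Positions where it holds: {1, 6} → 2.

2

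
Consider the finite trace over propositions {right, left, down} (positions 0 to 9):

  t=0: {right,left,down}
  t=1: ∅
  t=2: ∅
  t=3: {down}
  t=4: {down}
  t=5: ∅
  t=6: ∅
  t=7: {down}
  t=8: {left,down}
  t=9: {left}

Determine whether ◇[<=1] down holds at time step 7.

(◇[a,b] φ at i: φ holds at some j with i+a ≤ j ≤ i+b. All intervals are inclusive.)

Holds

Check down at each j in [7,8]:
  j=7: true
  j=8: true
Found at j=7 → formula holds.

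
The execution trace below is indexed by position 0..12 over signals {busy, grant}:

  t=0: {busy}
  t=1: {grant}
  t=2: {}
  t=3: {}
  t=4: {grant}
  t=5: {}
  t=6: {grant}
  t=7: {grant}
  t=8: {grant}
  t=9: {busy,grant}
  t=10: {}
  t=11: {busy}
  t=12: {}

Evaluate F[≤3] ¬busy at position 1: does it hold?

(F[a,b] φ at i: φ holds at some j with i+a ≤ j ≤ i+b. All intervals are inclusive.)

Holds

Check ¬busy at each j in [1,4]:
  j=1: true
  j=2: true
  j=3: true
  j=4: true
Found at j=1 → formula holds.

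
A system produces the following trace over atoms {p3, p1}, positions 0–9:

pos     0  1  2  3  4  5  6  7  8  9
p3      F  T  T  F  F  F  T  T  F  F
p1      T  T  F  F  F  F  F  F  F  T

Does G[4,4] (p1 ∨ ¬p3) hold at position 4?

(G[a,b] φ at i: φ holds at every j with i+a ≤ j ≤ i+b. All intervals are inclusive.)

Check (p1 ∨ ¬p3) at every j in [8,8]:
  j=8: true
All positions satisfy it → formula holds.

True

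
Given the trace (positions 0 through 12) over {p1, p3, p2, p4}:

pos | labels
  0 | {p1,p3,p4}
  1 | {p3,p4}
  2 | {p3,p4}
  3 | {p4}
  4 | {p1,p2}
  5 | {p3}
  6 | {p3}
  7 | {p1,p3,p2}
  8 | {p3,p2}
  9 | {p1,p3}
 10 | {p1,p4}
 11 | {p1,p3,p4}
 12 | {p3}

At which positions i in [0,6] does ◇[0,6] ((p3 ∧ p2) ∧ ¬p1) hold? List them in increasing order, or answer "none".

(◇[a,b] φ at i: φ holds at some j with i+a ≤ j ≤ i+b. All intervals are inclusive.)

2, 3, 4, 5, 6

Evaluate at each i in [0,6]:
  i=0: ✗ (none in [0,6])
  i=1: ✗ (none in [1,7])
  i=2: ✓ (witness j=8)
  i=3: ✓ (witness j=8)
  i=4: ✓ (witness j=8)
  i=5: ✓ (witness j=8)
  i=6: ✓ (witness j=8)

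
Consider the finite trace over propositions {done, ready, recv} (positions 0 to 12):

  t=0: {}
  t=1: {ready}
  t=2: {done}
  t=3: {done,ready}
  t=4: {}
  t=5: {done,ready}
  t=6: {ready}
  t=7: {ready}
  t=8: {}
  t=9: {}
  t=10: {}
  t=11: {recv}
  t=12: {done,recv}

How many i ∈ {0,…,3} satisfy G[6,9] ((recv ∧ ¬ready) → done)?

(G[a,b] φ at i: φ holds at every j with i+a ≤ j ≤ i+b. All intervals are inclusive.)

2

Evaluate at each i in [0,3]:
  i=0: ✓ (all of [6,9])
  i=1: ✓ (all of [7,10])
  i=2: ✗ (fails at j=11)
  i=3: ✗ (fails at j=11)
Positions where it holds: {0, 1} → 2.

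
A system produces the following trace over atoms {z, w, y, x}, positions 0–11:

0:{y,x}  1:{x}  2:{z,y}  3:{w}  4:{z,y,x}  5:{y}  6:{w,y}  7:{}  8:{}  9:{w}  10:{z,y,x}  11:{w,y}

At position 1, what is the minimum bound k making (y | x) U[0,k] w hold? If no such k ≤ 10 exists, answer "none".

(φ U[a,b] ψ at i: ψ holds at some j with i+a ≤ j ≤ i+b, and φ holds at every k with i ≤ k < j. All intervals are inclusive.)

Need earliest j ≥ 1 with w, and (y | x) at every k in [1,j-1].
  j=1: rhs fails.
  j=2: rhs fails.
  j=3: rhs holds; lhs holds on [1,2]. k = 2.

2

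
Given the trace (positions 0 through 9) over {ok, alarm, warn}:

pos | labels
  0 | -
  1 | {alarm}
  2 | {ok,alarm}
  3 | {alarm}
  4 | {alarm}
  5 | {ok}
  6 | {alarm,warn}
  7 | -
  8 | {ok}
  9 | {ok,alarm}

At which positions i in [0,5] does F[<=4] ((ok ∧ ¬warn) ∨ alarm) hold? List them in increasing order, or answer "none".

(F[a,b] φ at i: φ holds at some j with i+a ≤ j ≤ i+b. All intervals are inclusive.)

Evaluate at each i in [0,5]:
  i=0: ✓ (witness j=1)
  i=1: ✓ (witness j=1)
  i=2: ✓ (witness j=2)
  i=3: ✓ (witness j=3)
  i=4: ✓ (witness j=4)
  i=5: ✓ (witness j=5)

0, 1, 2, 3, 4, 5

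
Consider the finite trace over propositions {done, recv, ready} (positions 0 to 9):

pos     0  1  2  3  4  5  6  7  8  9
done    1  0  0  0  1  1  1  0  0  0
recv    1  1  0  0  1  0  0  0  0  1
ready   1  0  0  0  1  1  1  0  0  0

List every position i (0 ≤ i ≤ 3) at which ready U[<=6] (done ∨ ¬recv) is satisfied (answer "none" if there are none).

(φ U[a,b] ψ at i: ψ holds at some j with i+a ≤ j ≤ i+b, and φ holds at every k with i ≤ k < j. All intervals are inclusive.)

0, 2, 3

Evaluate at each i in [0,3]:
  i=0: ✓ (rhs at j=0)
  i=1: ✗ (lhs fails at k=1 before rhs at j=2)
  i=2: ✓ (rhs at j=2)
  i=3: ✓ (rhs at j=3)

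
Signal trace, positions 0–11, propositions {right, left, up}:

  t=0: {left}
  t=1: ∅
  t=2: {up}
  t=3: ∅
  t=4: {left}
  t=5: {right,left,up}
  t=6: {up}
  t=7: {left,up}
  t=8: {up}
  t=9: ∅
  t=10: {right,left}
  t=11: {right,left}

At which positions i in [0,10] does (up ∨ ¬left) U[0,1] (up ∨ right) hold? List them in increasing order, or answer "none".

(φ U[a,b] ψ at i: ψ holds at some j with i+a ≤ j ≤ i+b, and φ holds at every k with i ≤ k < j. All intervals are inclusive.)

1, 2, 5, 6, 7, 8, 9, 10

Evaluate at each i in [0,10]:
  i=0: ✗ (no rhs in [0,1])
  i=1: ✓ (rhs at j=2; lhs holds on [1,1])
  i=2: ✓ (rhs at j=2)
  i=3: ✗ (no rhs in [3,4])
  i=4: ✗ (lhs fails at k=4 before rhs at j=5)
  i=5: ✓ (rhs at j=5)
  i=6: ✓ (rhs at j=6)
  i=7: ✓ (rhs at j=7)
  i=8: ✓ (rhs at j=8)
  i=9: ✓ (rhs at j=10; lhs holds on [9,9])
  i=10: ✓ (rhs at j=10)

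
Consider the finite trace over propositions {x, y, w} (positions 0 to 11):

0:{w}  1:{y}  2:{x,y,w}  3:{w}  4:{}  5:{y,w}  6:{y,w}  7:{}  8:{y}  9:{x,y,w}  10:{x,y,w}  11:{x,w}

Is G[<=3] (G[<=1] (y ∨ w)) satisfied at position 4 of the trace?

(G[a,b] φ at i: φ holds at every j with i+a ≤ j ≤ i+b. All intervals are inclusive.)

No

Check G[<=1] (y ∨ w) at every j in [4,7]:
  j=4: fails at 4
  j=5: holds on [5,6]
  j=6: fails at 7
  j=7: fails at 7
Fails at j=4 → formula fails.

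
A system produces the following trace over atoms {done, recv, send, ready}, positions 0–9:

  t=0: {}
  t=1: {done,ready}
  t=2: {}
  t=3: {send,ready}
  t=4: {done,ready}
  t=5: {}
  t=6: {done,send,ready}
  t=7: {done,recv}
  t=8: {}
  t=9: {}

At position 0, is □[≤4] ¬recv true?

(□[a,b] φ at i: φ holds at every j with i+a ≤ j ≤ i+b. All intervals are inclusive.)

Holds

Check ¬recv at every j in [0,4]:
  j=0: true
  j=1: true
  j=2: true
  j=3: true
  j=4: true
All positions satisfy it → formula holds.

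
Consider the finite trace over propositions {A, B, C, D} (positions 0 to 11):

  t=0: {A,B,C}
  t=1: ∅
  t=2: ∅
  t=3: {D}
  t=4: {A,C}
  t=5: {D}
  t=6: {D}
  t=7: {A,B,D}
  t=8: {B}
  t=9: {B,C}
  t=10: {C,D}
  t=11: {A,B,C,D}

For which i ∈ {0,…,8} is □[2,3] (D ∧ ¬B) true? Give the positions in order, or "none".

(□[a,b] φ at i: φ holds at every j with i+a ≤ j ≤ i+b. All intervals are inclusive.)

3

Evaluate at each i in [0,8]:
  i=0: ✗ (fails at j=2)
  i=1: ✗ (fails at j=4)
  i=2: ✗ (fails at j=4)
  i=3: ✓ (all of [5,6])
  i=4: ✗ (fails at j=7)
  i=5: ✗ (fails at j=7)
  i=6: ✗ (fails at j=8)
  i=7: ✗ (fails at j=9)
  i=8: ✗ (fails at j=11)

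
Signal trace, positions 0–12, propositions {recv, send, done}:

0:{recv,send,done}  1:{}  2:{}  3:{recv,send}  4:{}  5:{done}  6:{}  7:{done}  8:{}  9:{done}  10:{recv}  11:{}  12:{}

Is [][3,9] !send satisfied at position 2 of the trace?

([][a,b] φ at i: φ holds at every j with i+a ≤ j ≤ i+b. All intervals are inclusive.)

Holds

Check !send at every j in [5,11]:
  j=5: true
  j=6: true
  j=7: true
  j=8: true
  j=9: true
  j=10: true
  j=11: true
All positions satisfy it → formula holds.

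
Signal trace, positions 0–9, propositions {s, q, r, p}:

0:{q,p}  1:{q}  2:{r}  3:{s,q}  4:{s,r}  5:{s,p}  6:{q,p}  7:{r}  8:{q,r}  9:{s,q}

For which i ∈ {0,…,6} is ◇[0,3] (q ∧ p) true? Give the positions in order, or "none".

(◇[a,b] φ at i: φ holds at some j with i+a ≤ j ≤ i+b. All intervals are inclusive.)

0, 3, 4, 5, 6

Evaluate at each i in [0,6]:
  i=0: ✓ (witness j=0)
  i=1: ✗ (none in [1,4])
  i=2: ✗ (none in [2,5])
  i=3: ✓ (witness j=6)
  i=4: ✓ (witness j=6)
  i=5: ✓ (witness j=6)
  i=6: ✓ (witness j=6)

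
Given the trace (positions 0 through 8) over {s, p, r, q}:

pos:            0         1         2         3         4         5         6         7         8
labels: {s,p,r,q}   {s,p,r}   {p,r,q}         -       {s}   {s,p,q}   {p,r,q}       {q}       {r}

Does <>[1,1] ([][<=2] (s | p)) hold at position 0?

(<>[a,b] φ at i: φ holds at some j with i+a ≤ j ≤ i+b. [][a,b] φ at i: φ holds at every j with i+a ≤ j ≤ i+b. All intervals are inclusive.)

No

Check [][<=2] (s | p) at each j in [1,1]:
  j=1: fails at 3
No position in the window satisfies it → formula fails.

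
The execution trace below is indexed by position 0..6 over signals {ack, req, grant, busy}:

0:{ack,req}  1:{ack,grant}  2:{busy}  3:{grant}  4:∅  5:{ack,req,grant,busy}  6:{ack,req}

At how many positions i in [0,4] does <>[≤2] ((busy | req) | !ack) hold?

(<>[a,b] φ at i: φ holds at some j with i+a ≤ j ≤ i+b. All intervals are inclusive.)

Evaluate at each i in [0,4]:
  i=0: ✓ (witness j=0)
  i=1: ✓ (witness j=2)
  i=2: ✓ (witness j=2)
  i=3: ✓ (witness j=3)
  i=4: ✓ (witness j=4)
Positions where it holds: {0, 1, 2, 3, 4} → 5.

5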